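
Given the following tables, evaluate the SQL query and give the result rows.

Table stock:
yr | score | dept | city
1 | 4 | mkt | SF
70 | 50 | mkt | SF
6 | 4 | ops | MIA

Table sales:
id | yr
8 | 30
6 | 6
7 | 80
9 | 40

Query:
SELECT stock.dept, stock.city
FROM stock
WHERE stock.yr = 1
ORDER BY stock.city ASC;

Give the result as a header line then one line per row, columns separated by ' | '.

== RESULT ==
stock.dept | stock.city
mkt | SF

Derivation:
After WHERE (1 rows):
stock.yr | stock.score | stock.dept | stock.city
1 | 4 | mkt | SF
After SELECT (1 rows):
stock.dept | stock.city
mkt | SF
After ORDER BY (1 rows):
stock.dept | stock.city
mkt | SF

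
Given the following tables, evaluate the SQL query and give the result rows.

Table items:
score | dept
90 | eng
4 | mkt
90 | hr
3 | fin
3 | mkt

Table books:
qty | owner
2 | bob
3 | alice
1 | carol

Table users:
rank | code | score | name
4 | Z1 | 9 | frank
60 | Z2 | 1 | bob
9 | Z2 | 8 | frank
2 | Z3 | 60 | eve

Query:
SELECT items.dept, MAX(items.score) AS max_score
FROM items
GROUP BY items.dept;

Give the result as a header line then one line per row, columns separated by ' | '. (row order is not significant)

After GROUP BY (4 rows):
items.dept | max_score
eng | 90
mkt | 4
hr | 90
fin | 3

== RESULT ==
items.dept | max_score
eng | 90
mkt | 4
hr | 90
fin | 3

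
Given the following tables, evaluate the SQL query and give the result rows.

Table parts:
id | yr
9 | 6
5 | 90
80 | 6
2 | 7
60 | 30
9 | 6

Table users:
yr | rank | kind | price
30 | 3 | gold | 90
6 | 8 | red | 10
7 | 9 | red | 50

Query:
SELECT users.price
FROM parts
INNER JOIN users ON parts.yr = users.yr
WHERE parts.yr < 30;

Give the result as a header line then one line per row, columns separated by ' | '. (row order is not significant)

After JOIN users (5 rows):
parts.id | parts.yr | users.yr | users.rank | users.kind | users.price
9 | 6 | 6 | 8 | red | 10
80 | 6 | 6 | 8 | red | 10
2 | 7 | 7 | 9 | red | 50
60 | 30 | 30 | 3 | gold | 90
9 | 6 | 6 | 8 | red | 10
After WHERE (4 rows):
parts.id | parts.yr | users.yr | users.rank | users.kind | users.price
9 | 6 | 6 | 8 | red | 10
80 | 6 | 6 | 8 | red | 10
2 | 7 | 7 | 9 | red | 50
9 | 6 | 6 | 8 | red | 10
After SELECT (4 rows):
users.price
10
10
50
10

== RESULT ==
users.price
10
10
50
10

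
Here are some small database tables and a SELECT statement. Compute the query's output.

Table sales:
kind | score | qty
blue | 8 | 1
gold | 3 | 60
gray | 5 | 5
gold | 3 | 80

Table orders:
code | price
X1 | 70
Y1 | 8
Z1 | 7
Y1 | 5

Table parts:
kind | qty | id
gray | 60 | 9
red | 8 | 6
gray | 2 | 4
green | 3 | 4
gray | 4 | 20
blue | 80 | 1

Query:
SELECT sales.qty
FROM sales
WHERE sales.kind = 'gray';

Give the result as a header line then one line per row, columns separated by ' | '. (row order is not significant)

== RESULT ==
sales.qty
5

Derivation:
After WHERE (1 rows):
sales.kind | sales.score | sales.qty
gray | 5 | 5
After SELECT (1 rows):
sales.qty
5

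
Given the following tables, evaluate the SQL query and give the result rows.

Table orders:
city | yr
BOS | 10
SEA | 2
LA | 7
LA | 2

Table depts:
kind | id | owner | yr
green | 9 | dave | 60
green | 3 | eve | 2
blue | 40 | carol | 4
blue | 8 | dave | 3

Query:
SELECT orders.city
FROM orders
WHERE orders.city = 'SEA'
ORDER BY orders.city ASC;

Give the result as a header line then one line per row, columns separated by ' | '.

After WHERE (1 rows):
orders.city | orders.yr
SEA | 2
After SELECT (1 rows):
orders.city
SEA
After ORDER BY (1 rows):
orders.city
SEA

== RESULT ==
orders.city
SEA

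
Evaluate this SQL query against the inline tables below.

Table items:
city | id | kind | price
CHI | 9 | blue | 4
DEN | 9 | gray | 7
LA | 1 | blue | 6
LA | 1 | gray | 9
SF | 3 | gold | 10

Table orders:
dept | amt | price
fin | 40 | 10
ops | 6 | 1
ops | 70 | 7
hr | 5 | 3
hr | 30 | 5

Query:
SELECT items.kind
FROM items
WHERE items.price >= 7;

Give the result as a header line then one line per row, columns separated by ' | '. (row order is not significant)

== RESULT ==
items.kind
gray
gray
gold

Derivation:
After WHERE (3 rows):
items.city | items.id | items.kind | items.price
DEN | 9 | gray | 7
LA | 1 | gray | 9
SF | 3 | gold | 10
After SELECT (3 rows):
items.kind
gray
gray
gold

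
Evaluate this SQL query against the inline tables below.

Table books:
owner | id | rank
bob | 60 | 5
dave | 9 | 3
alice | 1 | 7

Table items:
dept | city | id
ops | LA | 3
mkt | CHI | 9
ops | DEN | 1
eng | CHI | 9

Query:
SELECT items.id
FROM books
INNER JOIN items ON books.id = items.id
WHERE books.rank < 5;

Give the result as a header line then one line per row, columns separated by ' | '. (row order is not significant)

== RESULT ==
items.id
9
9

Derivation:
After JOIN items (3 rows):
books.owner | books.id | books.rank | items.dept | items.city | items.id
dave | 9 | 3 | mkt | CHI | 9
dave | 9 | 3 | eng | CHI | 9
alice | 1 | 7 | ops | DEN | 1
After WHERE (2 rows):
books.owner | books.id | books.rank | items.dept | items.city | items.id
dave | 9 | 3 | mkt | CHI | 9
dave | 9 | 3 | eng | CHI | 9
After SELECT (2 rows):
items.id
9
9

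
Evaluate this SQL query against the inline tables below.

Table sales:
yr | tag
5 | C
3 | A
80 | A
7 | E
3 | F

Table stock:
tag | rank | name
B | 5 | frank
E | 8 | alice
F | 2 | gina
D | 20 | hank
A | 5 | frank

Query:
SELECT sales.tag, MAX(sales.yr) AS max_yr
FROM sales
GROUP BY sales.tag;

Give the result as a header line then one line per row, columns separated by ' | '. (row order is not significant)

== RESULT ==
sales.tag | max_yr
C | 5
A | 80
E | 7
F | 3

Derivation:
After GROUP BY (4 rows):
sales.tag | max_yr
C | 5
A | 80
E | 7
F | 3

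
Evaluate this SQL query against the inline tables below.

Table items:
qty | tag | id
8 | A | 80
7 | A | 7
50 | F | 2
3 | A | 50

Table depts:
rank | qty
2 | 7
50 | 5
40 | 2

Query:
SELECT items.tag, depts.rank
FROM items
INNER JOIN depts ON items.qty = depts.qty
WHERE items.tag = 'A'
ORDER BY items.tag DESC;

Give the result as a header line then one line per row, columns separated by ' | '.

After JOIN depts (1 rows):
items.qty | items.tag | items.id | depts.rank | depts.qty
7 | A | 7 | 2 | 7
After WHERE (1 rows):
items.qty | items.tag | items.id | depts.rank | depts.qty
7 | A | 7 | 2 | 7
After SELECT (1 rows):
items.tag | depts.rank
A | 2
After ORDER BY (1 rows):
items.tag | depts.rank
A | 2

== RESULT ==
items.tag | depts.rank
A | 2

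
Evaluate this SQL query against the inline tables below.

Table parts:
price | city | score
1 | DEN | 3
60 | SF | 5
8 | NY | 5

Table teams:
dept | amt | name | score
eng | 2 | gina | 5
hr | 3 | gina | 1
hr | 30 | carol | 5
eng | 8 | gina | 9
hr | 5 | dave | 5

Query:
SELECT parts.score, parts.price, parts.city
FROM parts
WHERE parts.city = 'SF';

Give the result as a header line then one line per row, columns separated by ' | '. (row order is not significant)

== RESULT ==
parts.score | parts.price | parts.city
5 | 60 | SF

Derivation:
After WHERE (1 rows):
parts.price | parts.city | parts.score
60 | SF | 5
After SELECT (1 rows):
parts.score | parts.price | parts.city
5 | 60 | SF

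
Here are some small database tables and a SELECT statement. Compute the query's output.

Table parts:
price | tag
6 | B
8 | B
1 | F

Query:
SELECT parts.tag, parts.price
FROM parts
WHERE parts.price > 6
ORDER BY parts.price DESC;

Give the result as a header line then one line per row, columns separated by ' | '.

After WHERE (1 rows):
parts.price | parts.tag
8 | B
After SELECT (1 rows):
parts.tag | parts.price
B | 8
After ORDER BY (1 rows):
parts.tag | parts.price
B | 8

== RESULT ==
parts.tag | parts.price
B | 8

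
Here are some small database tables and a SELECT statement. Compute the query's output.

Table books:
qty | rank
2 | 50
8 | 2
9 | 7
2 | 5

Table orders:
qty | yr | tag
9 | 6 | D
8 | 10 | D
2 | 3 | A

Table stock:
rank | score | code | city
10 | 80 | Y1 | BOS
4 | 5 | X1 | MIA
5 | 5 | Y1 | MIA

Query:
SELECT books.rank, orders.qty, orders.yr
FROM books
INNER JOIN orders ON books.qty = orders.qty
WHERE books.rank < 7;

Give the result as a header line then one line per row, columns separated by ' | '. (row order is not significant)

After JOIN orders (4 rows):
books.qty | books.rank | orders.qty | orders.yr | orders.tag
2 | 50 | 2 | 3 | A
8 | 2 | 8 | 10 | D
9 | 7 | 9 | 6 | D
2 | 5 | 2 | 3 | A
After WHERE (2 rows):
books.qty | books.rank | orders.qty | orders.yr | orders.tag
8 | 2 | 8 | 10 | D
2 | 5 | 2 | 3 | A
After SELECT (2 rows):
books.rank | orders.qty | orders.yr
2 | 8 | 10
5 | 2 | 3

== RESULT ==
books.rank | orders.qty | orders.yr
2 | 8 | 10
5 | 2 | 3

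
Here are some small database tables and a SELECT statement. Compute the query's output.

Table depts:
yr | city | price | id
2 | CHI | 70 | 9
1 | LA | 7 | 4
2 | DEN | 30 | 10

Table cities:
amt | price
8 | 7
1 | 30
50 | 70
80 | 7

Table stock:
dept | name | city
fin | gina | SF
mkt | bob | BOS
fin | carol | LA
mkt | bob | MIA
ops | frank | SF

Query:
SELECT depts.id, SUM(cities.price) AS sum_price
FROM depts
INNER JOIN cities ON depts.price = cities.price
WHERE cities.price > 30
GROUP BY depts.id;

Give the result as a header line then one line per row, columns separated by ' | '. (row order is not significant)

== RESULT ==
depts.id | sum_price
9 | 70

Derivation:
After JOIN cities (4 rows):
depts.yr | depts.city | depts.price | depts.id | cities.amt | cities.price
2 | CHI | 70 | 9 | 50 | 70
1 | LA | 7 | 4 | 8 | 7
1 | LA | 7 | 4 | 80 | 7
2 | DEN | 30 | 10 | 1 | 30
After WHERE (1 rows):
depts.yr | depts.city | depts.price | depts.id | cities.amt | cities.price
2 | CHI | 70 | 9 | 50 | 70
After GROUP BY (1 rows):
depts.id | sum_price
9 | 70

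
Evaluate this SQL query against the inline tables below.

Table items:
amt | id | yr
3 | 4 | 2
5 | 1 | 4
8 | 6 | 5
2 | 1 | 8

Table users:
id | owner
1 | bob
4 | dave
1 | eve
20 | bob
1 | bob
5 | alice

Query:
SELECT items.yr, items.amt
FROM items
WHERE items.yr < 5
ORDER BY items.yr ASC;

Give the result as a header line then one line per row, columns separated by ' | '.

After WHERE (2 rows):
items.amt | items.id | items.yr
3 | 4 | 2
5 | 1 | 4
After SELECT (2 rows):
items.yr | items.amt
2 | 3
4 | 5
After ORDER BY (2 rows):
items.yr | items.amt
2 | 3
4 | 5

== RESULT ==
items.yr | items.amt
2 | 3
4 | 5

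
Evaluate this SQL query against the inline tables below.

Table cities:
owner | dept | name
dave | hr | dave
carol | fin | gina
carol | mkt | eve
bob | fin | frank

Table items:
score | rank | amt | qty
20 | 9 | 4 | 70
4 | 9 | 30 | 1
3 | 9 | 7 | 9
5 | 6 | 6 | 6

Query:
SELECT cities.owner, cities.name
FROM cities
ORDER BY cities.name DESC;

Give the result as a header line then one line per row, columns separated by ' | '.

== RESULT ==
cities.owner | cities.name
carol | gina
bob | frank
carol | eve
dave | dave

Derivation:
After SELECT (4 rows):
cities.owner | cities.name
dave | dave
carol | gina
carol | eve
bob | frank
After ORDER BY (4 rows):
cities.owner | cities.name
carol | gina
bob | frank
carol | eve
dave | dave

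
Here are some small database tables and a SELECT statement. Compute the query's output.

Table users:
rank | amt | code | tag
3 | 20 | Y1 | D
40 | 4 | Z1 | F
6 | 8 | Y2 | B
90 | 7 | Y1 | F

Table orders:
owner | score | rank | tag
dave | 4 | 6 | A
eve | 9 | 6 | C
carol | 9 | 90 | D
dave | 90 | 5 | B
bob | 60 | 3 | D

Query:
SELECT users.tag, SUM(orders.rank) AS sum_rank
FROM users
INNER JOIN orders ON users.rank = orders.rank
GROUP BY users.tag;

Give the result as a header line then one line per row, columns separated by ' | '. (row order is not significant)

After JOIN orders (4 rows):
users.rank | users.amt | users.code | users.tag | orders.owner | orders.score | orders.rank | orders.tag
3 | 20 | Y1 | D | bob | 60 | 3 | D
6 | 8 | Y2 | B | dave | 4 | 6 | A
6 | 8 | Y2 | B | eve | 9 | 6 | C
90 | 7 | Y1 | F | carol | 9 | 90 | D
After GROUP BY (3 rows):
users.tag | sum_rank
D | 3
B | 12
F | 90

== RESULT ==
users.tag | sum_rank
D | 3
B | 12
F | 90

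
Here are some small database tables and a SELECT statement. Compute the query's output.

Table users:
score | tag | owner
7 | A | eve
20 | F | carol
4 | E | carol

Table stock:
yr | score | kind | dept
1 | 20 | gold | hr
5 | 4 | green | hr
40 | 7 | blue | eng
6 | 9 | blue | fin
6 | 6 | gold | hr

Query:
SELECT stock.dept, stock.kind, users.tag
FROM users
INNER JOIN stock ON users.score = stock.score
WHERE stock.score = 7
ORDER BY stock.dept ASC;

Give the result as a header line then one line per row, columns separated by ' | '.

== RESULT ==
stock.dept | stock.kind | users.tag
eng | blue | A

Derivation:
After JOIN stock (3 rows):
users.score | users.tag | users.owner | stock.yr | stock.score | stock.kind | stock.dept
7 | A | eve | 40 | 7 | blue | eng
20 | F | carol | 1 | 20 | gold | hr
4 | E | carol | 5 | 4 | green | hr
After WHERE (1 rows):
users.score | users.tag | users.owner | stock.yr | stock.score | stock.kind | stock.dept
7 | A | eve | 40 | 7 | blue | eng
After SELECT (1 rows):
stock.dept | stock.kind | users.tag
eng | blue | A
After ORDER BY (1 rows):
stock.dept | stock.kind | users.tag
eng | blue | A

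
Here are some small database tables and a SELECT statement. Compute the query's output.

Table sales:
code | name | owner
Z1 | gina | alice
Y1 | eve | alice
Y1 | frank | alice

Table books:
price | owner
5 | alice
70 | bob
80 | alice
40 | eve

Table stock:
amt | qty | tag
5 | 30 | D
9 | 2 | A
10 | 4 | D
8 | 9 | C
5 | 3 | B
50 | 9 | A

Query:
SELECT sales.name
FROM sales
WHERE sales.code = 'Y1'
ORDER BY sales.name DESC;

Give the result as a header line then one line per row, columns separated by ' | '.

After WHERE (2 rows):
sales.code | sales.name | sales.owner
Y1 | eve | alice
Y1 | frank | alice
After SELECT (2 rows):
sales.name
eve
frank
After ORDER BY (2 rows):
sales.name
frank
eve

== RESULT ==
sales.name
frank
eve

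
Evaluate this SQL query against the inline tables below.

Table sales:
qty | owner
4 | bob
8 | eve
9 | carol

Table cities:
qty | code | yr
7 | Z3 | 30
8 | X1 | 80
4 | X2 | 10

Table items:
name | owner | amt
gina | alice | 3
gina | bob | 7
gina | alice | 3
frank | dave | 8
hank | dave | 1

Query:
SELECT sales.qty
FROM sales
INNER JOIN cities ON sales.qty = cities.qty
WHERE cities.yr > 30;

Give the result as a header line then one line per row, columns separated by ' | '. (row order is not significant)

== RESULT ==
sales.qty
8

Derivation:
After JOIN cities (2 rows):
sales.qty | sales.owner | cities.qty | cities.code | cities.yr
4 | bob | 4 | X2 | 10
8 | eve | 8 | X1 | 80
After WHERE (1 rows):
sales.qty | sales.owner | cities.qty | cities.code | cities.yr
8 | eve | 8 | X1 | 80
After SELECT (1 rows):
sales.qty
8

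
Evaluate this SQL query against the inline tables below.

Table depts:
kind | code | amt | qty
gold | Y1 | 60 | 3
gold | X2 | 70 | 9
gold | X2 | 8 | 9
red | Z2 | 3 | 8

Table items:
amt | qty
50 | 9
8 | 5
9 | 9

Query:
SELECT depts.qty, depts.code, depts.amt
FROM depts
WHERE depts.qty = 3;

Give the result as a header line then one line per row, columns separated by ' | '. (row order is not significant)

== RESULT ==
depts.qty | depts.code | depts.amt
3 | Y1 | 60

Derivation:
After WHERE (1 rows):
depts.kind | depts.code | depts.amt | depts.qty
gold | Y1 | 60 | 3
After SELECT (1 rows):
depts.qty | depts.code | depts.amt
3 | Y1 | 60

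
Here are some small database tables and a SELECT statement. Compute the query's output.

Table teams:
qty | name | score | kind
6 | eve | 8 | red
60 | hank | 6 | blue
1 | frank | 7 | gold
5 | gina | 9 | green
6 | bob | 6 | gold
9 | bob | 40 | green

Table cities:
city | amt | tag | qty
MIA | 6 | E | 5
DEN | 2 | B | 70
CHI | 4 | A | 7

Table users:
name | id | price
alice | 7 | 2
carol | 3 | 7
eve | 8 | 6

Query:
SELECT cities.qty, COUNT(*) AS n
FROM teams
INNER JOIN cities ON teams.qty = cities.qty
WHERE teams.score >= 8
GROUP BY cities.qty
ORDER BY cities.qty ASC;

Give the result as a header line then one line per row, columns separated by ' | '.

After JOIN cities (1 rows):
teams.qty | teams.name | teams.score | teams.kind | cities.city | cities.amt | cities.tag | cities.qty
5 | gina | 9 | green | MIA | 6 | E | 5
After WHERE (1 rows):
teams.qty | teams.name | teams.score | teams.kind | cities.city | cities.amt | cities.tag | cities.qty
5 | gina | 9 | green | MIA | 6 | E | 5
After GROUP BY (1 rows):
cities.qty | n
5 | 1
After ORDER BY (1 rows):
cities.qty | n
5 | 1

== RESULT ==
cities.qty | n
5 | 1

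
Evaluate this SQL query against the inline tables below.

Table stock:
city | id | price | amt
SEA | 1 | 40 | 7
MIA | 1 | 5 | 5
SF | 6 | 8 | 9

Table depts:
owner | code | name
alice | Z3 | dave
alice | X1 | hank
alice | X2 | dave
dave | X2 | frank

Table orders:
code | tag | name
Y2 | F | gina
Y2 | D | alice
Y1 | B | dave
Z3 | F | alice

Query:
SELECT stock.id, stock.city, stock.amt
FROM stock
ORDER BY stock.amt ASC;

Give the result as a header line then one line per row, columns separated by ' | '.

== RESULT ==
stock.id | stock.city | stock.amt
1 | MIA | 5
1 | SEA | 7
6 | SF | 9

Derivation:
After SELECT (3 rows):
stock.id | stock.city | stock.amt
1 | SEA | 7
1 | MIA | 5
6 | SF | 9
After ORDER BY (3 rows):
stock.id | stock.city | stock.amt
1 | MIA | 5
1 | SEA | 7
6 | SF | 9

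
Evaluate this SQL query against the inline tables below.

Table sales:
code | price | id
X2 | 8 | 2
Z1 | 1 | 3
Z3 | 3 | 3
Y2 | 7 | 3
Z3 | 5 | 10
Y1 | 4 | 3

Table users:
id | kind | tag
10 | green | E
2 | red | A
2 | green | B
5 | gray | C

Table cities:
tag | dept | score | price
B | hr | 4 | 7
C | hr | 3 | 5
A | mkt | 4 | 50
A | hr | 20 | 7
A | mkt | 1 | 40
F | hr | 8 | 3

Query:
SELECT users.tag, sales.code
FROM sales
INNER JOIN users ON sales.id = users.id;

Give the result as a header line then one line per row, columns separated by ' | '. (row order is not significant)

== RESULT ==
users.tag | sales.code
A | X2
B | X2
E | Z3

Derivation:
After JOIN users (3 rows):
sales.code | sales.price | sales.id | users.id | users.kind | users.tag
X2 | 8 | 2 | 2 | red | A
X2 | 8 | 2 | 2 | green | B
Z3 | 5 | 10 | 10 | green | E
After SELECT (3 rows):
users.tag | sales.code
A | X2
B | X2
E | Z3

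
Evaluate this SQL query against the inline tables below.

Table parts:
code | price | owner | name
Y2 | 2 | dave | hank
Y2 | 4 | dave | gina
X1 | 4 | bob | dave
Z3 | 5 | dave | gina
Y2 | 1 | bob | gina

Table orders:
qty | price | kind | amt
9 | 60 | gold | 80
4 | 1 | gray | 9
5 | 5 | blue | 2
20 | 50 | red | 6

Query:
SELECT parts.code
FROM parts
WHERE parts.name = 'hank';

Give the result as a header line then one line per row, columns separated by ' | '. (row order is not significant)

== RESULT ==
parts.code
Y2

Derivation:
After WHERE (1 rows):
parts.code | parts.price | parts.owner | parts.name
Y2 | 2 | dave | hank
After SELECT (1 rows):
parts.code
Y2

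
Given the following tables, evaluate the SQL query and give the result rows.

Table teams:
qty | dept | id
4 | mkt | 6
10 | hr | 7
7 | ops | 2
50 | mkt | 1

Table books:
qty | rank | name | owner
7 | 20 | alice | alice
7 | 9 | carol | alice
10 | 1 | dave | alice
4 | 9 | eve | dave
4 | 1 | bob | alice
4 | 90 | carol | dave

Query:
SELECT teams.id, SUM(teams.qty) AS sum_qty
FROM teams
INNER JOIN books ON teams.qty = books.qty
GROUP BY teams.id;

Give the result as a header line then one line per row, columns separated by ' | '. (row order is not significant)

After JOIN books (6 rows):
teams.qty | teams.dept | teams.id | books.qty | books.rank | books.name | books.owner
4 | mkt | 6 | 4 | 9 | eve | dave
4 | mkt | 6 | 4 | 1 | bob | alice
4 | mkt | 6 | 4 | 90 | carol | dave
10 | hr | 7 | 10 | 1 | dave | alice
7 | ops | 2 | 7 | 20 | alice | alice
7 | ops | 2 | 7 | 9 | carol | alice
After GROUP BY (3 rows):
teams.id | sum_qty
6 | 12
7 | 10
2 | 14

== RESULT ==
teams.id | sum_qty
6 | 12
7 | 10
2 | 14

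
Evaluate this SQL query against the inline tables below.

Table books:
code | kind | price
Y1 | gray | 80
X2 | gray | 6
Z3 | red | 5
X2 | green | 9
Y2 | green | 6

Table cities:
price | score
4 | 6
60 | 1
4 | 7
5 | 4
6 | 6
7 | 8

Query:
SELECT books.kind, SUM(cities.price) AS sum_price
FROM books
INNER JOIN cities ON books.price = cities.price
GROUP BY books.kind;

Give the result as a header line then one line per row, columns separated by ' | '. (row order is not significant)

After JOIN cities (3 rows):
books.code | books.kind | books.price | cities.price | cities.score
X2 | gray | 6 | 6 | 6
Z3 | red | 5 | 5 | 4
Y2 | green | 6 | 6 | 6
After GROUP BY (3 rows):
books.kind | sum_price
gray | 6
red | 5
green | 6

== RESULT ==
books.kind | sum_price
gray | 6
red | 5
green | 6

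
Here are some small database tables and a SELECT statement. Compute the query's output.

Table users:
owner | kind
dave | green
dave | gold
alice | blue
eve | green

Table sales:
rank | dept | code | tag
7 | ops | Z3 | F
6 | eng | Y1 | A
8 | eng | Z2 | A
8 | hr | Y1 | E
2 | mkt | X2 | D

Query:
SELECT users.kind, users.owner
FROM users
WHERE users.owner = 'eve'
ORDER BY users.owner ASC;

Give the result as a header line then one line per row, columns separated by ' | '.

After WHERE (1 rows):
users.owner | users.kind
eve | green
After SELECT (1 rows):
users.kind | users.owner
green | eve
After ORDER BY (1 rows):
users.kind | users.owner
green | eve

== RESULT ==
users.kind | users.owner
green | eve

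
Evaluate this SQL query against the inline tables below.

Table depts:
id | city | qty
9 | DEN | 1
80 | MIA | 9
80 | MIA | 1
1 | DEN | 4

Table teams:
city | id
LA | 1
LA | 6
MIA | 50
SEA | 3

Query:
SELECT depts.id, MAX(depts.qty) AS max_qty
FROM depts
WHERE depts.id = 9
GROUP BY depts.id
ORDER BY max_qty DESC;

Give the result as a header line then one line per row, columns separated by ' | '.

After WHERE (1 rows):
depts.id | depts.city | depts.qty
9 | DEN | 1
After GROUP BY (1 rows):
depts.id | max_qty
9 | 1
After ORDER BY (1 rows):
depts.id | max_qty
9 | 1

== RESULT ==
depts.id | max_qty
9 | 1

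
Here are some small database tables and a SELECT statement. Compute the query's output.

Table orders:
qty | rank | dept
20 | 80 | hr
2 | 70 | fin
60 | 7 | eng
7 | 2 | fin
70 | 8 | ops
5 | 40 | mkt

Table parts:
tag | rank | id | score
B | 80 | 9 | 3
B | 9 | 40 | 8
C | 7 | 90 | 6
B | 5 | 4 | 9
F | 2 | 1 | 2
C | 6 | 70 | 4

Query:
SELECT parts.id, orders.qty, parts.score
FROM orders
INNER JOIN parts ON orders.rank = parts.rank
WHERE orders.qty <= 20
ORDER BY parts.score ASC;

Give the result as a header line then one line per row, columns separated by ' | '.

== RESULT ==
parts.id | orders.qty | parts.score
1 | 7 | 2
9 | 20 | 3

Derivation:
After JOIN parts (3 rows):
orders.qty | orders.rank | orders.dept | parts.tag | parts.rank | parts.id | parts.score
20 | 80 | hr | B | 80 | 9 | 3
60 | 7 | eng | C | 7 | 90 | 6
7 | 2 | fin | F | 2 | 1 | 2
After WHERE (2 rows):
orders.qty | orders.rank | orders.dept | parts.tag | parts.rank | parts.id | parts.score
20 | 80 | hr | B | 80 | 9 | 3
7 | 2 | fin | F | 2 | 1 | 2
After SELECT (2 rows):
parts.id | orders.qty | parts.score
9 | 20 | 3
1 | 7 | 2
After ORDER BY (2 rows):
parts.id | orders.qty | parts.score
1 | 7 | 2
9 | 20 | 3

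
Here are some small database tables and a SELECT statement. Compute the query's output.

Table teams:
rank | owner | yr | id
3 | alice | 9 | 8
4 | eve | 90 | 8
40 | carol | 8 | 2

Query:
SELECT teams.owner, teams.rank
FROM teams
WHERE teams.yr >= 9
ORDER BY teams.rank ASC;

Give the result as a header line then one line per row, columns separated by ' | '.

== RESULT ==
teams.owner | teams.rank
alice | 3
eve | 4

Derivation:
After WHERE (2 rows):
teams.rank | teams.owner | teams.yr | teams.id
3 | alice | 9 | 8
4 | eve | 90 | 8
After SELECT (2 rows):
teams.owner | teams.rank
alice | 3
eve | 4
After ORDER BY (2 rows):
teams.owner | teams.rank
alice | 3
eve | 4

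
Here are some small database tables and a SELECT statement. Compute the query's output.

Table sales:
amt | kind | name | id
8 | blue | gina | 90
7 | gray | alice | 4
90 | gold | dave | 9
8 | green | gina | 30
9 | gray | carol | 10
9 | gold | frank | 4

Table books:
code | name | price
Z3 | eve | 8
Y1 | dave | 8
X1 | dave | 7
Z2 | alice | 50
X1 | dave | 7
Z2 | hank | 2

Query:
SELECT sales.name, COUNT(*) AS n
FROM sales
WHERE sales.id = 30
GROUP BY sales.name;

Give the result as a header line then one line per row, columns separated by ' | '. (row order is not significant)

== RESULT ==
sales.name | n
gina | 1

Derivation:
After WHERE (1 rows):
sales.amt | sales.kind | sales.name | sales.id
8 | green | gina | 30
After GROUP BY (1 rows):
sales.name | n
gina | 1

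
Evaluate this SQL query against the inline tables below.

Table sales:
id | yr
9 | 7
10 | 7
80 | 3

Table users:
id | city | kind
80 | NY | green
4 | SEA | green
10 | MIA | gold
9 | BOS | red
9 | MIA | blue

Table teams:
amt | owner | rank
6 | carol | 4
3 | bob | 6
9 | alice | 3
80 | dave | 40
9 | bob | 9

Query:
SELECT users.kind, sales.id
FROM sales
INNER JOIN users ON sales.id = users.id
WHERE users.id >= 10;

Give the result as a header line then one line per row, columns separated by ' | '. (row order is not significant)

After JOIN users (4 rows):
sales.id | sales.yr | users.id | users.city | users.kind
9 | 7 | 9 | BOS | red
9 | 7 | 9 | MIA | blue
10 | 7 | 10 | MIA | gold
80 | 3 | 80 | NY | green
After WHERE (2 rows):
sales.id | sales.yr | users.id | users.city | users.kind
10 | 7 | 10 | MIA | gold
80 | 3 | 80 | NY | green
After SELECT (2 rows):
users.kind | sales.id
gold | 10
green | 80

== RESULT ==
users.kind | sales.id
gold | 10
green | 80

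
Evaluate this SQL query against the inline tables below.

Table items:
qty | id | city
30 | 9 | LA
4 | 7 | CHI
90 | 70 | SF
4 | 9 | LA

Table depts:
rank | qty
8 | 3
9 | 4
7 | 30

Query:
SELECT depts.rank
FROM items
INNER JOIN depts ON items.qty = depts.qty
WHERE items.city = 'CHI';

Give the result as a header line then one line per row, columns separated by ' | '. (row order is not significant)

After JOIN depts (3 rows):
items.qty | items.id | items.city | depts.rank | depts.qty
30 | 9 | LA | 7 | 30
4 | 7 | CHI | 9 | 4
4 | 9 | LA | 9 | 4
After WHERE (1 rows):
items.qty | items.id | items.city | depts.rank | depts.qty
4 | 7 | CHI | 9 | 4
After SELECT (1 rows):
depts.rank
9

== RESULT ==
depts.rank
9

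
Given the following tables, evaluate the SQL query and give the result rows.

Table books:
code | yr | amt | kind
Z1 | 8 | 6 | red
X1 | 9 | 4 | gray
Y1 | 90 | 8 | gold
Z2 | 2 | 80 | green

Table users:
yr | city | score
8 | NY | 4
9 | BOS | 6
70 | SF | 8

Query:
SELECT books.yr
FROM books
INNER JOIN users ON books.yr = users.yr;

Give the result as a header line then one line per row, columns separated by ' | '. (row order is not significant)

== RESULT ==
books.yr
8
9

Derivation:
After JOIN users (2 rows):
books.code | books.yr | books.amt | books.kind | users.yr | users.city | users.score
Z1 | 8 | 6 | red | 8 | NY | 4
X1 | 9 | 4 | gray | 9 | BOS | 6
After SELECT (2 rows):
books.yr
8
9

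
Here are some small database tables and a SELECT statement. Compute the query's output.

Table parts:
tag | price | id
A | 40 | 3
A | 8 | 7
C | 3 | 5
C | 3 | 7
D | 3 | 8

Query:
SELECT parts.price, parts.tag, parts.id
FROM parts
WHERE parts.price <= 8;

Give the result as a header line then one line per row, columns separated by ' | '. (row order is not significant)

== RESULT ==
parts.price | parts.tag | parts.id
8 | A | 7
3 | C | 5
3 | C | 7
3 | D | 8

Derivation:
After WHERE (4 rows):
parts.tag | parts.price | parts.id
A | 8 | 7
C | 3 | 5
C | 3 | 7
D | 3 | 8
After SELECT (4 rows):
parts.price | parts.tag | parts.id
8 | A | 7
3 | C | 5
3 | C | 7
3 | D | 8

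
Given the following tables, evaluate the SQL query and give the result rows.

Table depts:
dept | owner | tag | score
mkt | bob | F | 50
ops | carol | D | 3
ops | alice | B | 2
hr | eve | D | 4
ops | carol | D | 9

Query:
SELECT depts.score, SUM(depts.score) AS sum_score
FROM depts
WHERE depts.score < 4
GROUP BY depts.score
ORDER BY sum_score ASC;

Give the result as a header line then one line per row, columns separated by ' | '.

== RESULT ==
depts.score | sum_score
2 | 2
3 | 3

Derivation:
After WHERE (2 rows):
depts.dept | depts.owner | depts.tag | depts.score
ops | carol | D | 3
ops | alice | B | 2
After GROUP BY (2 rows):
depts.score | sum_score
3 | 3
2 | 2
After ORDER BY (2 rows):
depts.score | sum_score
2 | 2
3 | 3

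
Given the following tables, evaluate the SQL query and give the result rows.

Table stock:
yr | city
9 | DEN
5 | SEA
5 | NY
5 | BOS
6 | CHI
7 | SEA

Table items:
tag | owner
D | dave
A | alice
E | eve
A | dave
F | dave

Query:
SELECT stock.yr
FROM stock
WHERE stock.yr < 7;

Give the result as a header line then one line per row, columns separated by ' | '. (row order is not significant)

== RESULT ==
stock.yr
5
5
5
6

Derivation:
After WHERE (4 rows):
stock.yr | stock.city
5 | SEA
5 | NY
5 | BOS
6 | CHI
After SELECT (4 rows):
stock.yr
5
5
5
6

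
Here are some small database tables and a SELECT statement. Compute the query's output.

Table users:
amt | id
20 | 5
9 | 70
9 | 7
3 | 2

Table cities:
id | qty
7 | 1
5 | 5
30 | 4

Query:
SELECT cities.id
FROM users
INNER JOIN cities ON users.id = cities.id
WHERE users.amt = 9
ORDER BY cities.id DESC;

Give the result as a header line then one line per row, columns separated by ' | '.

== RESULT ==
cities.id
7

Derivation:
After JOIN cities (2 rows):
users.amt | users.id | cities.id | cities.qty
20 | 5 | 5 | 5
9 | 7 | 7 | 1
After WHERE (1 rows):
users.amt | users.id | cities.id | cities.qty
9 | 7 | 7 | 1
After SELECT (1 rows):
cities.id
7
After ORDER BY (1 rows):
cities.id
7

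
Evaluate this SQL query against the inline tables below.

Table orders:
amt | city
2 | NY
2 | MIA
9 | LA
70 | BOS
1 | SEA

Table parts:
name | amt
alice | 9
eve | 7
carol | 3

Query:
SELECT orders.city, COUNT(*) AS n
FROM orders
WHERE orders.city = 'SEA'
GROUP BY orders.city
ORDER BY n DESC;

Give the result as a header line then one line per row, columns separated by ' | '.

== RESULT ==
orders.city | n
SEA | 1

Derivation:
After WHERE (1 rows):
orders.amt | orders.city
1 | SEA
After GROUP BY (1 rows):
orders.city | n
SEA | 1
After ORDER BY (1 rows):
orders.city | n
SEA | 1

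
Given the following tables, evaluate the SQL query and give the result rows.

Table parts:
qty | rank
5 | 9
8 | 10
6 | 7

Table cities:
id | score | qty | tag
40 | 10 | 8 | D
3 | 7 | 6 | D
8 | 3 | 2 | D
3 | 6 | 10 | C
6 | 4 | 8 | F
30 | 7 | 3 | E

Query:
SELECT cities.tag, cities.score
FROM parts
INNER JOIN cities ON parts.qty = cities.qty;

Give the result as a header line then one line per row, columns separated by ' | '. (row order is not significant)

After JOIN cities (3 rows):
parts.qty | parts.rank | cities.id | cities.score | cities.qty | cities.tag
8 | 10 | 40 | 10 | 8 | D
8 | 10 | 6 | 4 | 8 | F
6 | 7 | 3 | 7 | 6 | D
After SELECT (3 rows):
cities.tag | cities.score
D | 10
F | 4
D | 7

== RESULT ==
cities.tag | cities.score
D | 10
F | 4
D | 7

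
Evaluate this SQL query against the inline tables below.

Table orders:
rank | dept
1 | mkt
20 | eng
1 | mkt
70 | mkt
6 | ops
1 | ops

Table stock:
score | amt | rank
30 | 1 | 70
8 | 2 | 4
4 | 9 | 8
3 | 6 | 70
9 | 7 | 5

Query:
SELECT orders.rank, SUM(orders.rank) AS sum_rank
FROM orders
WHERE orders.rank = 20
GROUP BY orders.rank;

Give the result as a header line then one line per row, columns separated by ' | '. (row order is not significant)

After WHERE (1 rows):
orders.rank | orders.dept
20 | eng
After GROUP BY (1 rows):
orders.rank | sum_rank
20 | 20

== RESULT ==
orders.rank | sum_rank
20 | 20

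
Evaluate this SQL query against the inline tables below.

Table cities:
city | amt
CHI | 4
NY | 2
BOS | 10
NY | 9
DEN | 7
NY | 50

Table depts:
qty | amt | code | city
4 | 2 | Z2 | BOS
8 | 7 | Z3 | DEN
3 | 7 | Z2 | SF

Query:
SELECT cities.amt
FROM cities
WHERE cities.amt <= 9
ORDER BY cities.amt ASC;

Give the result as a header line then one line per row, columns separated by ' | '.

== RESULT ==
cities.amt
2
4
7
9

Derivation:
After WHERE (4 rows):
cities.city | cities.amt
CHI | 4
NY | 2
NY | 9
DEN | 7
After SELECT (4 rows):
cities.amt
4
2
9
7
After ORDER BY (4 rows):
cities.amt
2
4
7
9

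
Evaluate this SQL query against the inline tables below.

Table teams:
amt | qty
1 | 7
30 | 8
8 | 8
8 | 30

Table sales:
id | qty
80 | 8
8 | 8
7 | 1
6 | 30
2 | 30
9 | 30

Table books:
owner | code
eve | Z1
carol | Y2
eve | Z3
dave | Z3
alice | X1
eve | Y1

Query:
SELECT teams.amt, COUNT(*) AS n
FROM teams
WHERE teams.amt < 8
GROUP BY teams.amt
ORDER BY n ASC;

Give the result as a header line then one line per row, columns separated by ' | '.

== RESULT ==
teams.amt | n
1 | 1

Derivation:
After WHERE (1 rows):
teams.amt | teams.qty
1 | 7
After GROUP BY (1 rows):
teams.amt | n
1 | 1
After ORDER BY (1 rows):
teams.amt | n
1 | 1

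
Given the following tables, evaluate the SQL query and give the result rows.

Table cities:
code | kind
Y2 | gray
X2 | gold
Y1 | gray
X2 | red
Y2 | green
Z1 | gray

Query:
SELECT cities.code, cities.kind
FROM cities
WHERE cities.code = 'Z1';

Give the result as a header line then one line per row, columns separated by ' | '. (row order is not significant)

After WHERE (1 rows):
cities.code | cities.kind
Z1 | gray
After SELECT (1 rows):
cities.code | cities.kind
Z1 | gray

== RESULT ==
cities.code | cities.kind
Z1 | gray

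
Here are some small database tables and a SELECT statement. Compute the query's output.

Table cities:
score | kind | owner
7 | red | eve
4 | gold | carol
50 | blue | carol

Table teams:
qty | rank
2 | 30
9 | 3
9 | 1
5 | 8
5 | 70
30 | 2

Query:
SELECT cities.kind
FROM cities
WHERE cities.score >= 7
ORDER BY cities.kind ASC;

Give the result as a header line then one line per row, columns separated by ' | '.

== RESULT ==
cities.kind
blue
red

Derivation:
After WHERE (2 rows):
cities.score | cities.kind | cities.owner
7 | red | eve
50 | blue | carol
After SELECT (2 rows):
cities.kind
red
blue
After ORDER BY (2 rows):
cities.kind
blue
red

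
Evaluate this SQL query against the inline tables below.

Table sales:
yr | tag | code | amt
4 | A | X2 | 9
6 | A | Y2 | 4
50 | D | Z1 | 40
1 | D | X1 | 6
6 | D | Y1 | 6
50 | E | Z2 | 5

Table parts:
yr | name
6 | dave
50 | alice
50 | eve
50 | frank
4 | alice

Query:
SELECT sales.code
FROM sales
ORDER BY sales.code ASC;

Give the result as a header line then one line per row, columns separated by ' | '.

== RESULT ==
sales.code
X1
X2
Y1
Y2
Z1
Z2

Derivation:
After SELECT (6 rows):
sales.code
X2
Y2
Z1
X1
Y1
Z2
After ORDER BY (6 rows):
sales.code
X1
X2
Y1
Y2
Z1
Z2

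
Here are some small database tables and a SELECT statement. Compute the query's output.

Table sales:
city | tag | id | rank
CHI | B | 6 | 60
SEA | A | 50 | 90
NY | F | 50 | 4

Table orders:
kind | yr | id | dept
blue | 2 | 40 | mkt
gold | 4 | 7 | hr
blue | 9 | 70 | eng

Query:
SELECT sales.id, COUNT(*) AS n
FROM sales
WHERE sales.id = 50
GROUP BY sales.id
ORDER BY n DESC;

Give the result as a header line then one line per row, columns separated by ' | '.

After WHERE (2 rows):
sales.city | sales.tag | sales.id | sales.rank
SEA | A | 50 | 90
NY | F | 50 | 4
After GROUP BY (1 rows):
sales.id | n
50 | 2
After ORDER BY (1 rows):
sales.id | n
50 | 2

== RESULT ==
sales.id | n
50 | 2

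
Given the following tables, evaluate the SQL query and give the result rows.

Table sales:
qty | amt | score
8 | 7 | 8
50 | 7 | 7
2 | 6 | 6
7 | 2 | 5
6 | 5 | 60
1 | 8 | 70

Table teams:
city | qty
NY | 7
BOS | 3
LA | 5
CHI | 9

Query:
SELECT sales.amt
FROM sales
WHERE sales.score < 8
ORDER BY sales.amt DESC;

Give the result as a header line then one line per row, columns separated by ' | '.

== RESULT ==
sales.amt
7
6
2

Derivation:
After WHERE (3 rows):
sales.qty | sales.amt | sales.score
50 | 7 | 7
2 | 6 | 6
7 | 2 | 5
After SELECT (3 rows):
sales.amt
7
6
2
After ORDER BY (3 rows):
sales.amt
7
6
2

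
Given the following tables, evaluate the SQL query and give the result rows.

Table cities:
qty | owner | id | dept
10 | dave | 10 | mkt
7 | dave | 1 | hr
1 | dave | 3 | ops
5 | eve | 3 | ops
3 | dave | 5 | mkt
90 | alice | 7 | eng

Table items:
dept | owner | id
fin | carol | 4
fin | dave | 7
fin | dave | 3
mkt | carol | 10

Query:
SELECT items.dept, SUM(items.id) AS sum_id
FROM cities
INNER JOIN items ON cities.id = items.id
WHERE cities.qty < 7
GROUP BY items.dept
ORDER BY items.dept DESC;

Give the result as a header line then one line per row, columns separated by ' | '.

After JOIN items (4 rows):
cities.qty | cities.owner | cities.id | cities.dept | items.dept | items.owner | items.id
10 | dave | 10 | mkt | mkt | carol | 10
1 | dave | 3 | ops | fin | dave | 3
5 | eve | 3 | ops | fin | dave | 3
90 | alice | 7 | eng | fin | dave | 7
After WHERE (2 rows):
cities.qty | cities.owner | cities.id | cities.dept | items.dept | items.owner | items.id
1 | dave | 3 | ops | fin | dave | 3
5 | eve | 3 | ops | fin | dave | 3
After GROUP BY (1 rows):
items.dept | sum_id
fin | 6
After ORDER BY (1 rows):
items.dept | sum_id
fin | 6

== RESULT ==
items.dept | sum_id
fin | 6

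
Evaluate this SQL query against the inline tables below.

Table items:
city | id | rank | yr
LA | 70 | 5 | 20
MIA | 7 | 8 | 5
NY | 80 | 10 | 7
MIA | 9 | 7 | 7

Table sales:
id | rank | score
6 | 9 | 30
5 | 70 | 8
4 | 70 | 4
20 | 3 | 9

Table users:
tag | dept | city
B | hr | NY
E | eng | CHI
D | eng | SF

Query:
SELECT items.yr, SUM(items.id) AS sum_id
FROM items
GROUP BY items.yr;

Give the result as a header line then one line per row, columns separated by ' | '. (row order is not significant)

After GROUP BY (3 rows):
items.yr | sum_id
20 | 70
5 | 7
7 | 89

== RESULT ==
items.yr | sum_id
20 | 70
5 | 7
7 | 89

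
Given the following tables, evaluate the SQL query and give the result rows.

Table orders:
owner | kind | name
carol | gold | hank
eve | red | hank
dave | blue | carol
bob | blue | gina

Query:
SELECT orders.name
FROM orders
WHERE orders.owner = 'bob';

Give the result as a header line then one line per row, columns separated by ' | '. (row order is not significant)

After WHERE (1 rows):
orders.owner | orders.kind | orders.name
bob | blue | gina
After SELECT (1 rows):
orders.name
gina

== RESULT ==
orders.name
gina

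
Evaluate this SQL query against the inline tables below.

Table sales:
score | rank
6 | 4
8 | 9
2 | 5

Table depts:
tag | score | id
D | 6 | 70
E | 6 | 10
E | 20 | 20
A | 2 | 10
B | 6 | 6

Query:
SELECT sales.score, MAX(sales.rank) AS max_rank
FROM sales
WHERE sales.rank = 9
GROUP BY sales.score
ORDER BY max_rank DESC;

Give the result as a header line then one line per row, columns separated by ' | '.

After WHERE (1 rows):
sales.score | sales.rank
8 | 9
After GROUP BY (1 rows):
sales.score | max_rank
8 | 9
After ORDER BY (1 rows):
sales.score | max_rank
8 | 9

== RESULT ==
sales.score | max_rank
8 | 9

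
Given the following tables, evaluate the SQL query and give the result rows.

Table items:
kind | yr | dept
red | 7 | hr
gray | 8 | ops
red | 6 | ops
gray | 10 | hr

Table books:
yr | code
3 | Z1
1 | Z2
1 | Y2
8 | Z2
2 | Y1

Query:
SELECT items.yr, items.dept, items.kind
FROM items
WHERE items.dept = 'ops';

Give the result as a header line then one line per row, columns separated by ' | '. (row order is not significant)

After WHERE (2 rows):
items.kind | items.yr | items.dept
gray | 8 | ops
red | 6 | ops
After SELECT (2 rows):
items.yr | items.dept | items.kind
8 | ops | gray
6 | ops | red

== RESULT ==
items.yr | items.dept | items.kind
8 | ops | gray
6 | ops | red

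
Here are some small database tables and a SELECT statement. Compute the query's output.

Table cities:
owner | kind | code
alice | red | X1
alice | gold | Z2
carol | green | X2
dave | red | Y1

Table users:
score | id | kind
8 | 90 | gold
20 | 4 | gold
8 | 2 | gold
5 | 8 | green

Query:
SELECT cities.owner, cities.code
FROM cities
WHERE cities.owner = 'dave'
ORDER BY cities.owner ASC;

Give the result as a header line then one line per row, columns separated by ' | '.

== RESULT ==
cities.owner | cities.code
dave | Y1

Derivation:
After WHERE (1 rows):
cities.owner | cities.kind | cities.code
dave | red | Y1
After SELECT (1 rows):
cities.owner | cities.code
dave | Y1
After ORDER BY (1 rows):
cities.owner | cities.code
dave | Y1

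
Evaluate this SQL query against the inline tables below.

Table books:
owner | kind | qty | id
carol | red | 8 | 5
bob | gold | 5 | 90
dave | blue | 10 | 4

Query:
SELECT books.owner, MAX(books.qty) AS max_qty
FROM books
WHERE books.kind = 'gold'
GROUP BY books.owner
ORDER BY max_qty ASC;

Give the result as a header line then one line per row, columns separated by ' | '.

After WHERE (1 rows):
books.owner | books.kind | books.qty | books.id
bob | gold | 5 | 90
After GROUP BY (1 rows):
books.owner | max_qty
bob | 5
After ORDER BY (1 rows):
books.owner | max_qty
bob | 5

== RESULT ==
books.owner | max_qty
bob | 5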